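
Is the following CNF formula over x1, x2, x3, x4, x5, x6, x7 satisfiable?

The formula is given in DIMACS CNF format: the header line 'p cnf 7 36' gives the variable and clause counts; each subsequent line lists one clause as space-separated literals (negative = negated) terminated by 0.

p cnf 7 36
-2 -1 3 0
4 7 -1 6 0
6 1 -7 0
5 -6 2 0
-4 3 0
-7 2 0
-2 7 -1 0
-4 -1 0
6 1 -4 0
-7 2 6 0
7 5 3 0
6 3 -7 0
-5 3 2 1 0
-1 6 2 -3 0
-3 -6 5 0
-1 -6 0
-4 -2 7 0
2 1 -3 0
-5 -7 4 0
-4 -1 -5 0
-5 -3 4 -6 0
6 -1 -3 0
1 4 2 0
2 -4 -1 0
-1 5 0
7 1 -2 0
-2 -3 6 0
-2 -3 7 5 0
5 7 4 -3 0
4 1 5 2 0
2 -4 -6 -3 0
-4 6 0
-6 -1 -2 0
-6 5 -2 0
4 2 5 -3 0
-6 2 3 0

Try x4 = True.
Unit clause (x3) forces x3 = True.
Unit clause (¬x1) forces x1 = False.
Unit clause (x6) forces x6 = True.
Unit clause (x5) forces x5 = True.
Unit clause (x2) forces x2 = True.
Unit clause (x7) forces x7 = True.
Every clause now holds.
A satisfying assignment: x1: False, x2: True, x3: True, x4: True, x5: True, x6: True, x7: True.

Satisfiable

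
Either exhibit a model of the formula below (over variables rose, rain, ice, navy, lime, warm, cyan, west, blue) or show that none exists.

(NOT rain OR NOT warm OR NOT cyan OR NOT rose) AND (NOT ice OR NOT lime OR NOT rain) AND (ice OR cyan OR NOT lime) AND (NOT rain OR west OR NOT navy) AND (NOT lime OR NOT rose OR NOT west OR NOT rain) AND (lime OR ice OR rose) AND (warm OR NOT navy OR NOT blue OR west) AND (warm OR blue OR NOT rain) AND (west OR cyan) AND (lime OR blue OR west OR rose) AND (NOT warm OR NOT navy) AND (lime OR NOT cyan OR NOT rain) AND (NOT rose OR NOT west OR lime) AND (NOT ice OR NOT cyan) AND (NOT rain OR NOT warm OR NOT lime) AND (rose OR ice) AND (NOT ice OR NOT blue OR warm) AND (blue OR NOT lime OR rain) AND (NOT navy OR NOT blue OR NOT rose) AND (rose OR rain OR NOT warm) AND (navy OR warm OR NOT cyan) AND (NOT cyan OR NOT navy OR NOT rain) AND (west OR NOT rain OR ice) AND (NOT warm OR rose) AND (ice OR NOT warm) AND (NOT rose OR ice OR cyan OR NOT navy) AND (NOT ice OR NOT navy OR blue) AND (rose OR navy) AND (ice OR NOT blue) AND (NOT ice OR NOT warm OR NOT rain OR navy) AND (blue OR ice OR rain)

rose=true, rain=false, ice=true, navy=false, lime=true, warm=true, cyan=false, west=true, blue=true

Case west = true:
Case warm = true:
The clause (NOT navy) is unit, so navy = false.
The clause (rose) is unit, so rose = true.
The clause (lime) is unit, so lime = true.
The clause (NOT rain) is unit, so rain = false.
The clause (blue) is unit, so blue = true.
The clause (ice) is unit, so ice = true.
The clause (NOT cyan) is unit, so cyan = false.
All clauses are satisfied.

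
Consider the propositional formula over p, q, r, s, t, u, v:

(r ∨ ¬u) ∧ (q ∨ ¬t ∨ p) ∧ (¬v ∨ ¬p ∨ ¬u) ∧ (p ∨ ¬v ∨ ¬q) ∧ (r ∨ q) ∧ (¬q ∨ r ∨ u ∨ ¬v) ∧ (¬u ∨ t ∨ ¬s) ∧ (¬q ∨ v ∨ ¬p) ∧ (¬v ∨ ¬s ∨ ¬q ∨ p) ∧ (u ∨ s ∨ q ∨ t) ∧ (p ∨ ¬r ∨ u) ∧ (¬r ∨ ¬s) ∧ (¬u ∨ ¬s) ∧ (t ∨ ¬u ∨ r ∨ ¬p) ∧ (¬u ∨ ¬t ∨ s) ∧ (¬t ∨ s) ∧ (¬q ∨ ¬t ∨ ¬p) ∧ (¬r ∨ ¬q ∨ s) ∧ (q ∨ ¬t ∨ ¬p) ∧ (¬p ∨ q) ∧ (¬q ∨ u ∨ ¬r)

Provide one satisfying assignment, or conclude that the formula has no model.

p ↦ False, q ↦ True, r ↦ False, s ↦ False, t ↦ False, u ↦ False, v ↦ False

Suppose r = False.
(¬u) alone gives u = False.
(q) alone gives q = True.
(¬v) alone gives v = False.
(¬p) alone gives p = False.
Suppose t = False.
All clauses hold; s can take either value.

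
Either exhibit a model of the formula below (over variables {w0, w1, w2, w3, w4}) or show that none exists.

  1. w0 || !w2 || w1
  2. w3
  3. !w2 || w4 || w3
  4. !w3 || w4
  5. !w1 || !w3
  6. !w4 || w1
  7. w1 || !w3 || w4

Unit clause (w3) forces w3 = true.
Unit clause (w4) forces w4 = true.
Unit clause (!w1) forces w1 = false.
That conflicts with the unit clause (w1).

UNSATISFIABLE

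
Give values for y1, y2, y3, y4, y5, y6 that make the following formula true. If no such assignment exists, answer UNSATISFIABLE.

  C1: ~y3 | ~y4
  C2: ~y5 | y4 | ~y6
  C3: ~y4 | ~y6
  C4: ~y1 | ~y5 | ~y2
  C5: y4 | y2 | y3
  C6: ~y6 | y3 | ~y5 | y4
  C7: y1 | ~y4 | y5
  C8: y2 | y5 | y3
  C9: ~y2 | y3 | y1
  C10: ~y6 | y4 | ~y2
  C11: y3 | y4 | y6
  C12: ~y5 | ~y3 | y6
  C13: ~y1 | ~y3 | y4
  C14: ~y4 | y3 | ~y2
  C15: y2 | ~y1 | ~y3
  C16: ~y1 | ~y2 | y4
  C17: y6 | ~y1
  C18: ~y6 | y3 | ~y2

Suppose y3 = 1.
(~y4) alone gives y4 = 0.
(~y1) alone gives y1 = 0.
Suppose y5 = 0.
Suppose y6 = 1.
(~y2) alone gives y2 = 0.
Every clause now holds.

y1: 0,  y2: 0,  y3: 1,  y4: 0,  y5: 0,  y6: 1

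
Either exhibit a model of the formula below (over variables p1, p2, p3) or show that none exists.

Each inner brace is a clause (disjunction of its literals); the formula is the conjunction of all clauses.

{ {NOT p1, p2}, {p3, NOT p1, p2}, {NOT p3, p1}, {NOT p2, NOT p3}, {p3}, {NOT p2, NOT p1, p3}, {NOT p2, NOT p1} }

Unit clause (p3) forces p3 = true.
Unit clause (p1) forces p1 = true.
Unit clause (p2) forces p2 = true.
Now (NOT p2) is unsatisfied and unit — conflict.

UNSATISFIABLE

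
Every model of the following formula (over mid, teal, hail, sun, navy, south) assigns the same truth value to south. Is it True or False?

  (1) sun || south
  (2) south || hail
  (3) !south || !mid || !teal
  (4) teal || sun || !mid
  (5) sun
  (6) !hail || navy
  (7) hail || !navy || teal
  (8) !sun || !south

Suppose south = true.
From the singleton clause (sun), sun = true.
Now (!sun) is unsatisfied and unit — conflict.
So every satisfying assignment has south = False.

False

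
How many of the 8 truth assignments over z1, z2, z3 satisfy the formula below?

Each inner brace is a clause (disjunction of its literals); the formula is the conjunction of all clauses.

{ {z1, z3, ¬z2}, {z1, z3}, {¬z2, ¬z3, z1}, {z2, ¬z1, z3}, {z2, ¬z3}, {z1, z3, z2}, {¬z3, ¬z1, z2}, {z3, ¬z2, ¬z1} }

There are 2^3 = 8 truth assignments over (z1, z2, z3).
Check each against the 8 clauses (columns in the order z1, z2, z3):
  F F F  ✗ fails (z1 ∨ z3)
  F F T  ✗ fails (z2 ∨ ¬z3)
  F T F  ✗ fails (z1 ∨ z3 ∨ ¬z2)
  F T T  ✗ fails (¬z2 ∨ ¬z3 ∨ z1)
  T F F  ✗ fails (z2 ∨ ¬z1 ∨ z3)
  T F T  ✗ fails (z2 ∨ ¬z3)
  T T F  ✗ fails (z3 ∨ ¬z2 ∨ ¬z1)
  T T T  ✓ satisfies all
1 of the 8 rows is a model.

1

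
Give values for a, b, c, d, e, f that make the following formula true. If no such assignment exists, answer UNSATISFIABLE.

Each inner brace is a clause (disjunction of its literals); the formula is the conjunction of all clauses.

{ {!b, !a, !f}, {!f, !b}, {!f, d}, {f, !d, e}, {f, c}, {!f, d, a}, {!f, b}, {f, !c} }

UNSATISFIABLE

Suppose f = false.
(c) alone gives c = true.
That conflicts with the unit clause (!c).
So f must be the other value — set f = true.
(!b) alone gives b = false.
That conflicts with the unit clause (b).
Both values of f lead to a conflict.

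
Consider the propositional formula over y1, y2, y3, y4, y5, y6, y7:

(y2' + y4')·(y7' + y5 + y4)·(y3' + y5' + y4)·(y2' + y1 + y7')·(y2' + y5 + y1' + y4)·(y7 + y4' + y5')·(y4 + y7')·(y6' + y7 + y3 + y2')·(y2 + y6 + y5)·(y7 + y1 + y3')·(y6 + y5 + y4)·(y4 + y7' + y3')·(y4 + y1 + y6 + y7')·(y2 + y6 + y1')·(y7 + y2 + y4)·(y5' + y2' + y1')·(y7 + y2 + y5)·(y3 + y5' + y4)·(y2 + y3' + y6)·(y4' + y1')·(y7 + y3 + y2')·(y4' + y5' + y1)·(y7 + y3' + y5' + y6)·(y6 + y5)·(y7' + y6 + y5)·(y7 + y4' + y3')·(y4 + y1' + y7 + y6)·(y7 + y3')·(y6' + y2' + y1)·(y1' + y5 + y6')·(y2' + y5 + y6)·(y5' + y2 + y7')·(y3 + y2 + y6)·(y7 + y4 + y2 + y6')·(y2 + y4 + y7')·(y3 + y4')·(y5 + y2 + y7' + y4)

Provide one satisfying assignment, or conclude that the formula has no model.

y1: 0, y2: 0, y3: 1, y4: 1, y5: 0, y6: 1, y7: 1

Try y2 = 0.
Try y4 = 1.
From the singleton clause (y1'), y1 = 0.
From the singleton clause (y5'), y5 = 0.
From the singleton clause (y6), y6 = 1.
From the singleton clause (y7), y7 = 1.
From the singleton clause (y3), y3 = 1.
This assignment satisfies each clause.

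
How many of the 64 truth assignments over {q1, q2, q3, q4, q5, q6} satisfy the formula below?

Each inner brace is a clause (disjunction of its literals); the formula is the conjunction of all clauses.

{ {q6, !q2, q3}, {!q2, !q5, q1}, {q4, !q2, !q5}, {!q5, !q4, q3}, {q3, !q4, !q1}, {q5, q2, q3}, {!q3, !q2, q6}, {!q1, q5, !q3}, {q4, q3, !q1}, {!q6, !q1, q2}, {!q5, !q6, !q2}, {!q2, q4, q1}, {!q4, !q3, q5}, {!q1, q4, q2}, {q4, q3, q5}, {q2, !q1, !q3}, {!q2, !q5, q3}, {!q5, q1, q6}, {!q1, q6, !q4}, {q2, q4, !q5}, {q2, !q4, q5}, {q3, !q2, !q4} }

There are 2^6 = 64 truth assignments over (q1, q2, q3, q4, q5, q6).
Split on q2. With q2 = true, the clauses containing q2 are satisfied and !q2 drops from the rest; 0 of the 2^5 = 32 assignments to the other variables satisfy what remains.
With q2 = false, by the same count on the reduced clause set, 3 assignments work.
(One model: q1=F, q2=F, q3=T, q4=F, q5=F, q6=F.)
Total: 0 + 3 = 3.

3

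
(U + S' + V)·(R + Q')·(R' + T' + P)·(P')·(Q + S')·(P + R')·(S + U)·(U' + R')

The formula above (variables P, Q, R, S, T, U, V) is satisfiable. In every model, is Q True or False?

Suppose Q = 1.
From the singleton clause (R), R = 1.
From the singleton clause (P'), P = 0.
But (P) is also a unit clause — contradiction.
So every satisfying assignment has Q = False.

False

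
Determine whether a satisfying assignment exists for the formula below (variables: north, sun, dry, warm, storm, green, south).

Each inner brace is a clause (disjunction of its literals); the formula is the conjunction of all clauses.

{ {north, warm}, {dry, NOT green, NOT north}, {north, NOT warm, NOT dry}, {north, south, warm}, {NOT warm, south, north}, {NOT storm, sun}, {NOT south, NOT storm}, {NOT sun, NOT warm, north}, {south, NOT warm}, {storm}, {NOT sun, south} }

Unsatisfiable

Unit clause (storm) forces storm = true.
Unit clause (sun) forces sun = true.
Unit clause (NOT south) forces south = false.
That conflicts with the unit clause (south).
No assignment satisfies every clause.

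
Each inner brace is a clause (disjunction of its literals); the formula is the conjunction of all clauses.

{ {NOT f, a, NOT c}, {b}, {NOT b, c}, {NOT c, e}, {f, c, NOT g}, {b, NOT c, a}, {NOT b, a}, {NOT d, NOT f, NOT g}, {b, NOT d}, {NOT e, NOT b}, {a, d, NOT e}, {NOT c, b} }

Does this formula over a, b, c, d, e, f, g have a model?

Unsatisfiable

(b) alone gives b = true.
(c) alone gives c = true.
(e) alone gives e = true.
But (NOT e) is also a unit clause — contradiction.
No assignment satisfies every clause.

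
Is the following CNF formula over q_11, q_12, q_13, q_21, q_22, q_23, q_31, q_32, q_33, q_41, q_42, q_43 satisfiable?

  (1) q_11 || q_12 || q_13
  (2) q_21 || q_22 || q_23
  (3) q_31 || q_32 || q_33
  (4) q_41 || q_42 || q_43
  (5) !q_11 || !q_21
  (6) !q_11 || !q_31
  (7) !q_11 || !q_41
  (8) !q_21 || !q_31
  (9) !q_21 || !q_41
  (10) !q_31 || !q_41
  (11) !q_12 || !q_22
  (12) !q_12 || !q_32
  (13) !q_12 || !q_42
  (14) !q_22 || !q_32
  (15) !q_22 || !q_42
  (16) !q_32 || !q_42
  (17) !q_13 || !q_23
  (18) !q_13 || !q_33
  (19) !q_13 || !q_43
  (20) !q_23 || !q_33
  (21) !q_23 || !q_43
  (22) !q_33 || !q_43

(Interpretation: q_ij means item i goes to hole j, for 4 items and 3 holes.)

Suppose q_11 = false.
Suppose q_12 = true.
The clause (!q_22) is unit, so q_22 = false.
The clause (!q_32) is unit, so q_32 = false.
The clause (!q_42) is unit, so q_42 = false.
Suppose q_21 = true.
The clause (!q_31) is unit, so q_31 = false.
The clause (q_33) is unit, so q_33 = true.
The clause (!q_41) is unit, so q_41 = false.
The clause (q_43) is unit, so q_43 = true.
But (!q_43) is also a unit clause — contradiction.
Undo q_21 and try q_21 = false.
The clause (q_23) is unit, so q_23 = true.
The clause (!q_13) is unit, so q_13 = false.
The clause (!q_33) is unit, so q_33 = false.
The clause (q_31) is unit, so q_31 = true.
The clause (!q_41) is unit, so q_41 = false.
The clause (q_43) is unit, so q_43 = true.
But (!q_43) is also a unit clause — contradiction.
Both values of q_21 lead to a conflict.
Undo q_12 and try q_12 = false.
The clause (q_13) is unit, so q_13 = true.
The clause (!q_23) is unit, so q_23 = false.
The clause (!q_33) is unit, so q_33 = false.
The clause (!q_43) is unit, so q_43 = false.
Suppose q_21 = true.
The clause (!q_31) is unit, so q_31 = false.
The clause (q_32) is unit, so q_32 = true.
The clause (!q_41) is unit, so q_41 = false.
The clause (q_42) is unit, so q_42 = true.
But (!q_42) is also a unit clause — contradiction.
Undo q_21 and try q_21 = false.
The clause (q_22) is unit, so q_22 = true.
The clause (!q_32) is unit, so q_32 = false.
The clause (q_31) is unit, so q_31 = true.
The clause (!q_41) is unit, so q_41 = false.
The clause (q_42) is unit, so q_42 = true.
But (!q_42) is also a unit clause — contradiction.
Both values of q_21 lead to a conflict.
Both values of q_12 lead to a conflict.
Undo q_11 and try q_11 = true.
The clause (!q_21) is unit, so q_21 = false.
The clause (!q_31) is unit, so q_31 = false.
The clause (!q_41) is unit, so q_41 = false.
Suppose q_22 = true.
The clause (!q_12) is unit, so q_12 = false.
The clause (!q_32) is unit, so q_32 = false.
The clause (q_33) is unit, so q_33 = true.
The clause (!q_42) is unit, so q_42 = false.
The clause (q_43) is unit, so q_43 = true.
But (!q_43) is also a unit clause — contradiction.
Undo q_22 and try q_22 = false.
The clause (q_23) is unit, so q_23 = true.
The clause (!q_13) is unit, so q_13 = false.
The clause (!q_33) is unit, so q_33 = false.
The clause (q_32) is unit, so q_32 = true.
The clause (!q_12) is unit, so q_12 = false.
The clause (!q_42) is unit, so q_42 = false.
The clause (q_43) is unit, so q_43 = true.
But (!q_43) is also a unit clause — contradiction.
Both values of q_22 lead to a conflict.
Both values of q_11 lead to a conflict.
No assignment satisfies every clause.

No, unsatisfiable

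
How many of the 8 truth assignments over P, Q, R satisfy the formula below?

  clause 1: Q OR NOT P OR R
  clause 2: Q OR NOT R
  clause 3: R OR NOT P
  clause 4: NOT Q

1

There are 2^3 = 8 truth assignments over (P, Q, R).
Check each against the 4 clauses (columns in the order P, Q, R):
  F F F  ✓ satisfies all
  F F T  ✗ fails (Q OR NOT R)
  F T F  ✗ fails (NOT Q)
  F T T  ✗ fails (NOT Q)
  T F F  ✗ fails (Q OR NOT P OR R)
  T F T  ✗ fails (Q OR NOT R)
  T T F  ✗ fails (R OR NOT P)
  T T T  ✗ fails (NOT Q)
1 of the 8 rows is a model.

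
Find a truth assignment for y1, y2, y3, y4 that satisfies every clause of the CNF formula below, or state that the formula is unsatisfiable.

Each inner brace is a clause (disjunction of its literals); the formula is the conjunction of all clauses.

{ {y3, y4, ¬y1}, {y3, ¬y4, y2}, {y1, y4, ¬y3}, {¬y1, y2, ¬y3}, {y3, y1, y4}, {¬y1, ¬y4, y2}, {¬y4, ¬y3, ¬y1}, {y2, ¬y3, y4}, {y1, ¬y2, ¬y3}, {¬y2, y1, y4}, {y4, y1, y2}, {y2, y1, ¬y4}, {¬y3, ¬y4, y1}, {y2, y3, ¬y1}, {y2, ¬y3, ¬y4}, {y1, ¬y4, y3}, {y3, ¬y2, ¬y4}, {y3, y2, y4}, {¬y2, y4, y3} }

y1=True; y2=True; y3=True; y4=False

Suppose y3 = True.
Suppose y1 = True.
(y2) alone gives y2 = True.
(¬y4) alone gives y4 = False.
Every clause now holds.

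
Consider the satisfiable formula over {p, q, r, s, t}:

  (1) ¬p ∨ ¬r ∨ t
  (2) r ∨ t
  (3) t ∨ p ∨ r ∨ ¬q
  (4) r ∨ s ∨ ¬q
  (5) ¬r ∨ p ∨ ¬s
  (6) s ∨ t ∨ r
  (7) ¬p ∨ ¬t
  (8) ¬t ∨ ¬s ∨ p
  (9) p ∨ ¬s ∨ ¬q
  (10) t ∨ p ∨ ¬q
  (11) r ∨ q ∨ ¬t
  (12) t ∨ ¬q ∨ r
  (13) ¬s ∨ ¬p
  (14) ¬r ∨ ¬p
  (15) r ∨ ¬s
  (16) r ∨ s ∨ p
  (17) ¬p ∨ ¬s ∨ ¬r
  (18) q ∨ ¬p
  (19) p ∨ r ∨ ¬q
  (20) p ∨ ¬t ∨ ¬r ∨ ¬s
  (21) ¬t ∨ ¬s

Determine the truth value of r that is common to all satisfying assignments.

True

Suppose r = False.
Unit clause (t) forces t = True.
Unit clause (¬p) forces p = False.
Unit clause (¬s) forces s = False.
Now (s) is unsatisfied and unit — conflict.
So every satisfying assignment has r = True.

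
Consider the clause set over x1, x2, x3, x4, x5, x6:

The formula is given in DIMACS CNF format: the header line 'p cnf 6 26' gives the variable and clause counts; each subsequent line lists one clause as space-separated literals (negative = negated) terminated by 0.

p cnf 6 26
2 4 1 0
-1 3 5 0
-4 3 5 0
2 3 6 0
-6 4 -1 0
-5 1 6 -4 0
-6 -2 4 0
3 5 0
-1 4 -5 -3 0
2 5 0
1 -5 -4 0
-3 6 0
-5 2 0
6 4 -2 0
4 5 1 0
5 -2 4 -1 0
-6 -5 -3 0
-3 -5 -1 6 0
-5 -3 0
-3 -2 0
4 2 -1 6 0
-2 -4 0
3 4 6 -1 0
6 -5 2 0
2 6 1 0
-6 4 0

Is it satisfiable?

No

Try x3 = True.
From the singleton clause (x6), x6 = True.
From the singleton clause (¬x5), x5 = False.
From the singleton clause (x2), x2 = True.
Now (¬x2) is unsatisfied and unit — conflict.
So x3 must be the other value — set x3 = False.
From the singleton clause (x5), x5 = True.
From the singleton clause (x2), x2 = True.
From the singleton clause (¬x4), x4 = False.
From the singleton clause (¬x6), x6 = False.
Now (x6) is unsatisfied and unit — conflict.
Both values of x3 lead to a conflict.
No assignment satisfies every clause.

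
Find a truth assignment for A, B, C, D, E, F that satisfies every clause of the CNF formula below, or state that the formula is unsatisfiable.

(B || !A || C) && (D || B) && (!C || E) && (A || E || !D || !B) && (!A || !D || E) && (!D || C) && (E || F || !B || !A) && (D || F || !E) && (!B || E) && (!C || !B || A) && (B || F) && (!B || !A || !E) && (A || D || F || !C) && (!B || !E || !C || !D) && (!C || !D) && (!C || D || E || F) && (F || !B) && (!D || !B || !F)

A ↦ false,  B ↦ true,  C ↦ false,  D ↦ false,  E ↦ true,  F ↦ true

Branch on D: set D = false.
The clause (B) is unit, so B = true.
The clause (E) is unit, so E = true.
The clause (F) is unit, so F = true.
The clause (!A) is unit, so A = false.
The clause (!C) is unit, so C = false.
Every clause now holds.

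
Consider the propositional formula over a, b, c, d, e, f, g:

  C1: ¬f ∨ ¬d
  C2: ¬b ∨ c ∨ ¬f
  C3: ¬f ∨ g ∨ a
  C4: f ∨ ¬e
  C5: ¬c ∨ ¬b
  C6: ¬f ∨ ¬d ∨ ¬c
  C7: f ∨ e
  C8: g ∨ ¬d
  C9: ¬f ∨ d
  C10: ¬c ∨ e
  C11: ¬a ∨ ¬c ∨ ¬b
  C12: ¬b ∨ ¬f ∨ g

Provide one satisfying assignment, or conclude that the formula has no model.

UNSATISFIABLE

Case f = False:
The clause (¬e) is unit, so e = False.
But (e) is also a unit clause — contradiction.
Undo f and try f = True.
The clause (¬d) is unit, so d = False.
But (d) is also a unit clause — contradiction.
Neither f = True nor f = False works.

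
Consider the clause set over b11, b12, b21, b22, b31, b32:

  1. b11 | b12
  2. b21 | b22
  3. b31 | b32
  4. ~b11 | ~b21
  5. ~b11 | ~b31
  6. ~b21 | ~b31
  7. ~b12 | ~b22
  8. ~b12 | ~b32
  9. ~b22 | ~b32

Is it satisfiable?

Try b11 = 1.
From the singleton clause (~b21), b21 = 0.
From the singleton clause (b22), b22 = 1.
From the singleton clause (~b31), b31 = 0.
From the singleton clause (b32), b32 = 1.
But (~b32) is also a unit clause — contradiction.
Undo b11 and try b11 = 0.
From the singleton clause (b12), b12 = 1.
From the singleton clause (~b22), b22 = 0.
From the singleton clause (b21), b21 = 1.
From the singleton clause (~b31), b31 = 0.
From the singleton clause (b32), b32 = 1.
But (~b32) is also a unit clause — contradiction.
Both values of b11 lead to a conflict.
No assignment satisfies every clause.

No, unsatisfiable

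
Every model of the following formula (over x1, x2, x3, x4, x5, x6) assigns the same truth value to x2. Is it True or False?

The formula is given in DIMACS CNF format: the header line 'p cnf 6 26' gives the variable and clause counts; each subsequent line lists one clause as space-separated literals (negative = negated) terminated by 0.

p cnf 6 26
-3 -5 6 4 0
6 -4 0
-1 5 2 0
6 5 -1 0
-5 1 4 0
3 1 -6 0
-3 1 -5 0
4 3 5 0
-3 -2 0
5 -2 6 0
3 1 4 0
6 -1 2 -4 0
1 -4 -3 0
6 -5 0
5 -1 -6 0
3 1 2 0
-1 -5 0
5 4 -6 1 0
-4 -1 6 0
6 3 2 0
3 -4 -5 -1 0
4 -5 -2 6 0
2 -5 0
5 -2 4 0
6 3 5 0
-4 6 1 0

Suppose x2 = True.
Unit clause (¬x3) forces x3 = False.
Try x6 = True.
Unit clause (x1) forces x1 = True.
Unit clause (x5) forces x5 = True.
That conflicts with the unit clause (¬x5).
So x6 must be the other value — set x6 = False.
Unit clause (¬x4) forces x4 = False.
Unit clause (x5) forces x5 = True.
That conflicts with the unit clause (¬x5).
Either choice for x6 ends in contradiction.
So every satisfying assignment has x2 = False.

False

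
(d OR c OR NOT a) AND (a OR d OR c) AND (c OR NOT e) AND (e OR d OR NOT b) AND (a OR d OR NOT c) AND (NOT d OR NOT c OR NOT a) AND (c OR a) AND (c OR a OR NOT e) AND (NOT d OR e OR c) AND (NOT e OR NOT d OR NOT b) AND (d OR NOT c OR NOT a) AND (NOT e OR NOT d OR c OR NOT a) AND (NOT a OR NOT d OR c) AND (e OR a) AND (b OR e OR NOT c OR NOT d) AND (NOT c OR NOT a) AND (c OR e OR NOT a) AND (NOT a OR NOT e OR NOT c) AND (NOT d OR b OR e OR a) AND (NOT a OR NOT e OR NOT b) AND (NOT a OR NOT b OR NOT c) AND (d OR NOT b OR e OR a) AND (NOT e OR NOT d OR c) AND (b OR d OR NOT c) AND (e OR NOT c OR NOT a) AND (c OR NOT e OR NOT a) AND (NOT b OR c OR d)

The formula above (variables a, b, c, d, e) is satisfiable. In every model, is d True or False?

True

Suppose d = false.
Try c = true.
From the singleton clause (a), a = true.
But (NOT a) is also a unit clause — contradiction.
That branch fails; take c = false instead.
From the singleton clause (NOT a), a = false.
But (a) is also a unit clause — contradiction.
Both values of c lead to a conflict.
So every satisfying assignment has d = True.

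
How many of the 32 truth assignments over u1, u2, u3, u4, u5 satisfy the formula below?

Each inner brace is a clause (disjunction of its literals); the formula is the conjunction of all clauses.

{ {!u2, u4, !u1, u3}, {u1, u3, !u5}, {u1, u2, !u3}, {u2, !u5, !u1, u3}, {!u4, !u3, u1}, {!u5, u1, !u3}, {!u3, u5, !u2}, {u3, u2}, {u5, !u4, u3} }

There are 2^5 = 32 truth assignments over (u1, u2, u3, u4, u5).
Split on u4. With u4 = true, the clauses containing u4 are satisfied and !u4 drops from the rest; 4 of the 2^4 = 16 assignments to the other variables satisfy what remains.
With u4 = false, by the same count on the reduced clause set, 4 assignments work.
(One model: u1=F, u2=T, u3=F, u4=F, u5=F.)
Total: 4 + 4 = 8.

8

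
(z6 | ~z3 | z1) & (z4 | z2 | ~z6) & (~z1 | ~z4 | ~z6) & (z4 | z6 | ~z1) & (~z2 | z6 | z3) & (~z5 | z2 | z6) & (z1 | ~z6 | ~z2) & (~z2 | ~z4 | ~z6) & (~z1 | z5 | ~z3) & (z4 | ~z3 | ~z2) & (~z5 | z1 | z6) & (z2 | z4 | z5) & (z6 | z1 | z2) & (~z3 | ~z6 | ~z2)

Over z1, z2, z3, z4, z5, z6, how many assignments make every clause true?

8

There are 2^6 = 64 truth assignments over (z1, z2, z3, z4, z5, z6).
Split on z5. With z5 = 1, the clauses containing z5 are satisfied and ~z5 drops from the rest; 4 of the 2^5 = 32 assignments to the other variables satisfy what remains.
With z5 = 0, by the same count on the reduced clause set, 4 assignments work.
(One model: z1=F, z2=F, z3=F, z4=T, z5=F, z6=T.)
Total: 4 + 4 = 8.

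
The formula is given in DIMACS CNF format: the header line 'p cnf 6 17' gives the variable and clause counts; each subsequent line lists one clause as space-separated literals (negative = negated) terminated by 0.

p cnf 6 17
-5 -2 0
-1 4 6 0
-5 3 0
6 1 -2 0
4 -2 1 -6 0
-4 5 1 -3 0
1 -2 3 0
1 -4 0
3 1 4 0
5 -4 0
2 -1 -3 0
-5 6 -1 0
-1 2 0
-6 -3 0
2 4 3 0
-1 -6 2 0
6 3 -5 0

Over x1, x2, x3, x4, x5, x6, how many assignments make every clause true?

There are 2^6 = 64 truth assignments over (x1, x2, x3, x4, x5, x6).
Split on x2. With x2 = True, the clauses containing x2 are satisfied and ¬x2 drops from the rest; 1 of the 2^5 = 32 assignments to the other variables satisfy what remains.
With x2 = False, by the same count on the reduced clause set, 2 assignments work.
Total: 1 + 2 = 3.

3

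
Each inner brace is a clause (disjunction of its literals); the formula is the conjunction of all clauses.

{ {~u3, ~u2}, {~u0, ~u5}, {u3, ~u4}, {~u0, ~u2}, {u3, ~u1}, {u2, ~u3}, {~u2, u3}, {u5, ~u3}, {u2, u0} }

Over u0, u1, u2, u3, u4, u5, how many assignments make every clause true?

There are 2^6 = 64 truth assignments over (u0, u1, u2, u3, u4, u5).
Split on u2. With u2 = 1, the clauses containing u2 are satisfied and ~u2 drops from the rest; 0 of the 2^5 = 32 assignments to the other variables satisfy what remains.
With u2 = 0, by the same count on the reduced clause set, 1 assignment works.
(One model: u0=T, u1=F, u2=F, u3=F, u4=F, u5=F.)
Total: 0 + 1 = 1.

1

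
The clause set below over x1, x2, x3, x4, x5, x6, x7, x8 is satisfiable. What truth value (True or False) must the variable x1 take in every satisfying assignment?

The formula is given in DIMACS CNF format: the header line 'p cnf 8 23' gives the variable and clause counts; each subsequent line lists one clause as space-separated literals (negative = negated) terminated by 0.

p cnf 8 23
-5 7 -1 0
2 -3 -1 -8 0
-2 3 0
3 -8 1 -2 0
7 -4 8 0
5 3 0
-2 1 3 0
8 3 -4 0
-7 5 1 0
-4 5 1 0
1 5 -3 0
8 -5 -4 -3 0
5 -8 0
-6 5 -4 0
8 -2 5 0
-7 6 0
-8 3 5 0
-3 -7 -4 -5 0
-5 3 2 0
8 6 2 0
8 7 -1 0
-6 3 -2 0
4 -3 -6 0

Suppose x1 = True.
Case x5 = False:
Unit clause (x3) forces x3 = True.
Unit clause (¬x8) forces x8 = False.
Unit clause (¬x2) forces x2 = False.
Unit clause (x6) forces x6 = True.
Unit clause (¬x4) forces x4 = False.
Now (x4) is unsatisfied and unit — conflict.
Backtrack on x5: now try x5 = True.
Unit clause (x7) forces x7 = True.
Unit clause (x6) forces x6 = True.
Case x2 = False:
Unit clause (x3) forces x3 = True.
Unit clause (¬x8) forces x8 = False.
Unit clause (¬x4) forces x4 = False.
Now (x4) is unsatisfied and unit — conflict.
Backtrack on x2: now try x2 = True.
Unit clause (x3) forces x3 = True.
Unit clause (¬x4) forces x4 = False.
Now (x4) is unsatisfied and unit — conflict.
Both values of x2 lead to a conflict.
Both values of x5 lead to a conflict.
So every satisfying assignment has x1 = False.

False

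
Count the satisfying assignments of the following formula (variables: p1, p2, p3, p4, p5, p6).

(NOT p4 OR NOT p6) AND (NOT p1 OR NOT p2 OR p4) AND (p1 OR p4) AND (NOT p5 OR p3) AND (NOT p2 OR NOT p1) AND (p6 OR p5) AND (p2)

There are 2^6 = 64 truth assignments over (p1, p2, p3, p4, p5, p6).
Split on p3. With p3 = true, the clauses containing p3 are satisfied and NOT p3 drops from the rest; 1 of the 2^5 = 32 assignments to the other variables satisfy what remains.
With p3 = false, by the same count on the reduced clause set, 0 assignments work.
Total: 1 + 0 = 1.

1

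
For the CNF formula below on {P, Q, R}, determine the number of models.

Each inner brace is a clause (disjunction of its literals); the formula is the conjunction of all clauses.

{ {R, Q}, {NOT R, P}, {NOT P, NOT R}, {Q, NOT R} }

There are 2^3 = 8 truth assignments over (P, Q, R).
Check each against the 4 clauses (columns in the order P, Q, R):
  F F F  ✗ fails (R OR Q)
  F F T  ✗ fails (NOT R OR P)
  F T F  ✓ satisfies all
  F T T  ✗ fails (NOT R OR P)
  T F F  ✗ fails (R OR Q)
  T F T  ✗ fails (NOT P OR NOT R)
  T T F  ✓ satisfies all
  T T T  ✗ fails (NOT P OR NOT R)
2 of the 8 rows are models.

2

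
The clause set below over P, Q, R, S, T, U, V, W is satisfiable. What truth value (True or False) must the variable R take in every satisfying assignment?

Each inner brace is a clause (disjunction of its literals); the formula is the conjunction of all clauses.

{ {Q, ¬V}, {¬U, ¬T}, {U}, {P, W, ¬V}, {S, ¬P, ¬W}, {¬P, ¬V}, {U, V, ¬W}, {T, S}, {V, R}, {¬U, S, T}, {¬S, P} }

True

Suppose R = False.
From the singleton clause (U), U = True.
From the singleton clause (¬T), T = False.
From the singleton clause (S), S = True.
From the singleton clause (V), V = True.
From the singleton clause (Q), Q = True.
From the singleton clause (¬P), P = False.
That conflicts with the unit clause (P).
So every satisfying assignment has R = True.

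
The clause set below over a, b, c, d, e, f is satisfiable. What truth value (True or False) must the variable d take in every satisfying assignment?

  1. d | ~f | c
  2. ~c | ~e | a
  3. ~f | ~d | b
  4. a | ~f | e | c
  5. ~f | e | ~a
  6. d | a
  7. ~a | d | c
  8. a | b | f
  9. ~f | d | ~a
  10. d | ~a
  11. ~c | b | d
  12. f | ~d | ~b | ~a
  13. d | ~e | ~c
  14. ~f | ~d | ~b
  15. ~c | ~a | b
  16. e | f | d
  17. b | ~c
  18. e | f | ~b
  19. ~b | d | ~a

Suppose d = 0.
The clause (a) is unit, so a = 1.
But (~a) is also a unit clause — contradiction.
So every satisfying assignment has d = True.

True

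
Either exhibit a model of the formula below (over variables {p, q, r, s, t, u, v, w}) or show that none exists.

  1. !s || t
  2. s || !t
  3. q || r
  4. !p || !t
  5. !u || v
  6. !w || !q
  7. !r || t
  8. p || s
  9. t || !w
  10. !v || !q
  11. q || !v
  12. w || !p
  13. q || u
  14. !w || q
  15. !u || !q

p: false,  q: true,  r: false,  s: true,  t: true,  u: false,  v: false,  w: false

Case s = true:
From the singleton clause (t), t = true.
From the singleton clause (!p), p = false.
Case q = true:
From the singleton clause (!w), w = false.
From the singleton clause (!v), v = false.
From the singleton clause (!u), u = false.
Every clause is now satisfied; r is unconstrained.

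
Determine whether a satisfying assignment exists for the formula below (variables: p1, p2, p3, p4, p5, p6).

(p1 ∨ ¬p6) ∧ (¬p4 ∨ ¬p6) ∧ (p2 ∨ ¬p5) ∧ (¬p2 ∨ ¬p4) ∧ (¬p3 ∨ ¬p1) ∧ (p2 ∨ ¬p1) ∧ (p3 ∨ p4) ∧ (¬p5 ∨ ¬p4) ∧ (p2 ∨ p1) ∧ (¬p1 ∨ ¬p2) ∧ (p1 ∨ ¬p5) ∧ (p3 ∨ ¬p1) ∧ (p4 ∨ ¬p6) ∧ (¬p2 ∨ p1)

No, unsatisfiable

Try p1 = True.
From the singleton clause (¬p3), p3 = False.
That conflicts with the unit clause (p3).
Undo p1 and try p1 = False.
From the singleton clause (¬p6), p6 = False.
From the singleton clause (p2), p2 = True.
That conflicts with the unit clause (¬p2).
Neither p1 = True nor p1 = False works.
No assignment satisfies every clause.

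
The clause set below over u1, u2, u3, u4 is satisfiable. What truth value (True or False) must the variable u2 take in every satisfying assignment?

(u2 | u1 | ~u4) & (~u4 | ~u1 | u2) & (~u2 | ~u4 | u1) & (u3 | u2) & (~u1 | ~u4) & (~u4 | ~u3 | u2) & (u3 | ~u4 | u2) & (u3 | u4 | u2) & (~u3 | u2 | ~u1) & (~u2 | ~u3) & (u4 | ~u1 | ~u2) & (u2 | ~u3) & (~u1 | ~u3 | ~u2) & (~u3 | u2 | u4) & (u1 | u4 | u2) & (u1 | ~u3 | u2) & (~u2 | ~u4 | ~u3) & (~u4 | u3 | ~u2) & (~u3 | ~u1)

Suppose u2 = 0.
Unit clause (u3) forces u3 = 1.
But (~u3) is also a unit clause — contradiction.
So every satisfying assignment has u2 = True.

True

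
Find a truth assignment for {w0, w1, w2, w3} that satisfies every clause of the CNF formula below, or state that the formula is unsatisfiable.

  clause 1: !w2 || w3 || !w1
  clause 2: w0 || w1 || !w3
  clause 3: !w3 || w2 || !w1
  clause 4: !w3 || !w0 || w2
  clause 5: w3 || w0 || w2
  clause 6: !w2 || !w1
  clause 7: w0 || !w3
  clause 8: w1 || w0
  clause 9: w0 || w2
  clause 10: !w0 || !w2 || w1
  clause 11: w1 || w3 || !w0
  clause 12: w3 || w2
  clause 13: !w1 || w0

UNSATISFIABLE

Try w2 = false.
Unit clause (w0) forces w0 = true.
Unit clause (!w3) forces w3 = false.
That conflicts with the unit clause (w3).
Backtrack on w2: now try w2 = true.
Unit clause (!w1) forces w1 = false.
Unit clause (w0) forces w0 = true.
That conflicts with the unit clause (!w0).
Either choice for w2 ends in contradiction.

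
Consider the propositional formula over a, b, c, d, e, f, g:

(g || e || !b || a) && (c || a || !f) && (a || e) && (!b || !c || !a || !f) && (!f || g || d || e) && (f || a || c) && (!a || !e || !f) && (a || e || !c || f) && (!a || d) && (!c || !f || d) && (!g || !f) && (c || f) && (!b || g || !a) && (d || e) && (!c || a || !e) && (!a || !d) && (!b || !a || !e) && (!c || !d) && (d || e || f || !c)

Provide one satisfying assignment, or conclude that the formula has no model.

UNSATISFIABLE

Try a = true.
Unit clause (d) forces d = true.
That conflicts with the unit clause (!d).
That branch fails; take a = false instead.
Unit clause (e) forces e = true.
Unit clause (!c) forces c = false.
Unit clause (!f) forces f = false.
That conflicts with the unit clause (f).
Both values of a lead to a conflict.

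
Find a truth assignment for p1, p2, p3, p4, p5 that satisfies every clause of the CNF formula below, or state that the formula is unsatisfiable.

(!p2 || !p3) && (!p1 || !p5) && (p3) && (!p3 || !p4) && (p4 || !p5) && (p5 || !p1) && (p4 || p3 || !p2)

p1: false, p2: false, p3: true, p4: false, p5: false

From the singleton clause (p3), p3 = true.
From the singleton clause (!p2), p2 = false.
From the singleton clause (!p4), p4 = false.
From the singleton clause (!p5), p5 = false.
From the singleton clause (!p1), p1 = false.
Every clause now holds.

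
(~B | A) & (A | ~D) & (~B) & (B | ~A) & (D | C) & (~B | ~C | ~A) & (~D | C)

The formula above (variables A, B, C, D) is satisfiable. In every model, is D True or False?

False

Suppose D = 1.
From the singleton clause (A), A = 1.
From the singleton clause (~B), B = 0.
But (B) is also a unit clause — contradiction.
So every satisfying assignment has D = False.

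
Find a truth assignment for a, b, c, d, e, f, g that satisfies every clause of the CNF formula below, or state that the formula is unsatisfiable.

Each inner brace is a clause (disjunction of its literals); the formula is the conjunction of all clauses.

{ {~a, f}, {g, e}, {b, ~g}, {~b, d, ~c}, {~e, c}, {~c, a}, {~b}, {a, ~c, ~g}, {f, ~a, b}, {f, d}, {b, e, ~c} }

a: 1; b: 0; c: 1; d: 1; e: 1; f: 1; g: 0

(~b) alone gives b = 0.
(~g) alone gives g = 0.
(e) alone gives e = 1.
(c) alone gives c = 1.
(a) alone gives a = 1.
(f) alone gives f = 1.
All clauses hold; d can take either value.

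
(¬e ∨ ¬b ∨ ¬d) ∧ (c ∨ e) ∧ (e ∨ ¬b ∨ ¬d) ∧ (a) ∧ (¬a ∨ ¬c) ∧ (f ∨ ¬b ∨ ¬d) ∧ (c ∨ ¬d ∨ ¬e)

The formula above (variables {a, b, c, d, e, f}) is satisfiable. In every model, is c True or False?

Suppose c = True.
From the singleton clause (a), a = True.
Now (¬a) is unsatisfied and unit — conflict.
So every satisfying assignment has c = False.

False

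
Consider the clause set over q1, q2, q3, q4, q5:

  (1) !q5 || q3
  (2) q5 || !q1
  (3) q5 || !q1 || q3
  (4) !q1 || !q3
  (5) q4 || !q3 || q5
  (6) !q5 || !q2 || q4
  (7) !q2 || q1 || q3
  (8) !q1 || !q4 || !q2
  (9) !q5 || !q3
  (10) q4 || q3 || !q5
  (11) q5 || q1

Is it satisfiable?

No, unsatisfiable

Try q5 = false.
The clause (!q1) is unit, so q1 = false.
That conflicts with the unit clause (q1).
So q5 must be the other value — set q5 = true.
The clause (q3) is unit, so q3 = true.
That conflicts with the unit clause (!q3).
Both values of q5 lead to a conflict.
No assignment satisfies every clause.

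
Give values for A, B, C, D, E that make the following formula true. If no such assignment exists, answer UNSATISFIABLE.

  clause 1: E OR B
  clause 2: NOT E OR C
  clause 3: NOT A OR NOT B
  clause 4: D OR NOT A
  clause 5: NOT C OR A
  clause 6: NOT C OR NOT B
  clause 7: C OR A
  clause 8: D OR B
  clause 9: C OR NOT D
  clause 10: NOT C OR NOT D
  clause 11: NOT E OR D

UNSATISFIABLE

Suppose E = true.
The clause (C) is unit, so C = true.
The clause (A) is unit, so A = true.
The clause (NOT B) is unit, so B = false.
The clause (D) is unit, so D = true.
Now (NOT D) is unsatisfied and unit — conflict.
That branch fails; take E = false instead.
The clause (B) is unit, so B = true.
The clause (NOT A) is unit, so A = false.
The clause (NOT C) is unit, so C = false.
Now (C) is unsatisfied and unit — conflict.
Either choice for E ends in contradiction.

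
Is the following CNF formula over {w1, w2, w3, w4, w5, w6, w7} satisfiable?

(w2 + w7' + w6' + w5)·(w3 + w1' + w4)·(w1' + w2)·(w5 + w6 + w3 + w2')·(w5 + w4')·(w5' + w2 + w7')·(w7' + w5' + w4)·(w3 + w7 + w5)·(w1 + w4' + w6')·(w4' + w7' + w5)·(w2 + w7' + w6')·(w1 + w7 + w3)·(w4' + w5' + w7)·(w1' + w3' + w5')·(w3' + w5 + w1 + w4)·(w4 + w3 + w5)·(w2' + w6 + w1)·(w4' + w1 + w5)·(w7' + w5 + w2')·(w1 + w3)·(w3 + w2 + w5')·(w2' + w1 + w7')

Try w1 = 1.
From the singleton clause (w2), w2 = 1.
Try w3 = 0.
From the singleton clause (w4), w4 = 1.
From the singleton clause (w5), w5 = 1.
From the singleton clause (w7), w7 = 1.
No clause remains; w6 is free.
A satisfying assignment: w1 ↦ 1; w2 ↦ 1; w3 ↦ 0; w4 ↦ 1; w5 ↦ 1; w6 ↦ 0; w7 ↦ 1.

Yes, satisfiable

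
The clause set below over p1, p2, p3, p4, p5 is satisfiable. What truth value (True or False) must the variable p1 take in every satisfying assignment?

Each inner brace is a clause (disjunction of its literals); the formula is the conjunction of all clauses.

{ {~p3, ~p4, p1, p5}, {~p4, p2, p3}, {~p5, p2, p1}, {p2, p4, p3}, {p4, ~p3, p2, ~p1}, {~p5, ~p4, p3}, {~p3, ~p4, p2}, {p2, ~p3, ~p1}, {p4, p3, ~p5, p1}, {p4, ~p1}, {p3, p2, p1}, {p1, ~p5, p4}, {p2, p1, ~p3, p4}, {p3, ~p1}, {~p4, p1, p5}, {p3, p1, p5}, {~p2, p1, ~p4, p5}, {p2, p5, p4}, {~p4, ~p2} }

False

Suppose p1 = 1.
The clause (p4) is unit, so p4 = 1.
The clause (p3) is unit, so p3 = 1.
The clause (p2) is unit, so p2 = 1.
Now (~p2) is unsatisfied and unit — conflict.
So every satisfying assignment has p1 = False.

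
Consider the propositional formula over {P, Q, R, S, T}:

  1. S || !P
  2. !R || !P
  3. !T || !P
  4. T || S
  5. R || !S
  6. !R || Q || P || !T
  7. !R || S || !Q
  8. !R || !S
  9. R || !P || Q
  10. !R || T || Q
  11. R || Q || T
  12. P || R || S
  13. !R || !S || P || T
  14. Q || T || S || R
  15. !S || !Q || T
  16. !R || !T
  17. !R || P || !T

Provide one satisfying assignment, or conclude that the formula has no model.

Branch on S: set S = true.
From the singleton clause (R), R = true.
That conflicts with the unit clause (!R).
Backtrack on S: now try S = false.
From the singleton clause (!P), P = false.
From the singleton clause (T), T = true.
From the singleton clause (R), R = true.
That conflicts with the unit clause (!R).
Neither S = true nor S = false works.

UNSATISFIABLE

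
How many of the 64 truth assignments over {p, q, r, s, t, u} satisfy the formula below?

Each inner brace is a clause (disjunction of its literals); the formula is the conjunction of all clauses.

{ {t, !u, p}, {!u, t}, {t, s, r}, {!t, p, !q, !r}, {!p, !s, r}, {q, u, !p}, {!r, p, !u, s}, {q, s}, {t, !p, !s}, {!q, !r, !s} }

18

There are 2^6 = 64 truth assignments over (p, q, r, s, t, u).
Split on u. With u = true, the clauses containing u are satisfied and !u drops from the rest; 7 of the 2^5 = 32 assignments to the other variables satisfy what remains.
With u = false, by the same count on the reduced clause set, 11 assignments work.
(One model: p=F, q=F, r=F, s=T, t=F, u=F.)
Total: 7 + 11 = 18.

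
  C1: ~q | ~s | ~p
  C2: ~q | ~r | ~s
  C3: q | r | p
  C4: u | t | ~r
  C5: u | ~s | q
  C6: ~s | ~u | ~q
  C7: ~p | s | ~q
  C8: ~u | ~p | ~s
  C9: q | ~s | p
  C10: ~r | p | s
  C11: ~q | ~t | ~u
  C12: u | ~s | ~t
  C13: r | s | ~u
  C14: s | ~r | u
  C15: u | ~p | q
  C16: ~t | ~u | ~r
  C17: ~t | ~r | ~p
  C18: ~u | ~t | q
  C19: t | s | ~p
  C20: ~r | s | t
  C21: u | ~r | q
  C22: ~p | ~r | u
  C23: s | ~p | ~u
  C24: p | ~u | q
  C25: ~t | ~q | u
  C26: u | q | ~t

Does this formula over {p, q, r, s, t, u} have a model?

Yes, satisfiable

Suppose q = 1.
Suppose s = 0.
From the singleton clause (~p), p = 0.
From the singleton clause (~r), r = 0.
From the singleton clause (~u), u = 0.
From the singleton clause (~t), t = 0.
All clauses are satisfied.
A satisfying assignment: p: 0, q: 1, r: 0, s: 0, t: 0, u: 0.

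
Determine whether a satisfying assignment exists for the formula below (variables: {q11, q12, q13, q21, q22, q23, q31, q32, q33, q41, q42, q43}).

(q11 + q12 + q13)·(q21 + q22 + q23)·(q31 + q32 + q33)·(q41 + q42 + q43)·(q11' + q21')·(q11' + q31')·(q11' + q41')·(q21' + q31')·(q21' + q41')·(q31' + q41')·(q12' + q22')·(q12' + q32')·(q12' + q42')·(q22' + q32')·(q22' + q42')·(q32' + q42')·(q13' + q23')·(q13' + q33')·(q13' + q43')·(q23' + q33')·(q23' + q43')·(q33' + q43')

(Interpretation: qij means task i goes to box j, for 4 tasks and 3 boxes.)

Case q11 = 0:
Case q12 = 1:
The clause (q22') is unit, so q22 = 0.
The clause (q32') is unit, so q32 = 0.
The clause (q42') is unit, so q42 = 0.
Case q21 = 1:
The clause (q31') is unit, so q31 = 0.
The clause (q33) is unit, so q33 = 1.
The clause (q41') is unit, so q41 = 0.
The clause (q43) is unit, so q43 = 1.
Now (q43') is unsatisfied and unit — conflict.
So q21 must be the other value — set q21 = 0.
The clause (q23) is unit, so q23 = 1.
The clause (q13') is unit, so q13 = 0.
The clause (q33') is unit, so q33 = 0.
The clause (q31) is unit, so q31 = 1.
The clause (q41') is unit, so q41 = 0.
The clause (q43) is unit, so q43 = 1.
Now (q43') is unsatisfied and unit — conflict.
Either choice for q21 ends in contradiction.
So q12 must be the other value — set q12 = 0.
The clause (q13) is unit, so q13 = 1.
The clause (q23') is unit, so q23 = 0.
The clause (q33') is unit, so q33 = 0.
The clause (q43') is unit, so q43 = 0.
Case q21 = 1:
The clause (q31') is unit, so q31 = 0.
The clause (q32) is unit, so q32 = 1.
The clause (q41') is unit, so q41 = 0.
The clause (q42) is unit, so q42 = 1.
Now (q42') is unsatisfied and unit — conflict.
So q21 must be the other value — set q21 = 0.
The clause (q22) is unit, so q22 = 1.
The clause (q32') is unit, so q32 = 0.
The clause (q31) is unit, so q31 = 1.
The clause (q41') is unit, so q41 = 0.
The clause (q42) is unit, so q42 = 1.
Now (q42') is unsatisfied and unit — conflict.
Either choice for q21 ends in contradiction.
Either choice for q12 ends in contradiction.
So q11 must be the other value — set q11 = 1.
The clause (q21') is unit, so q21 = 0.
The clause (q31') is unit, so q31 = 0.
The clause (q41') is unit, so q41 = 0.
Case q22 = 1:
The clause (q12') is unit, so q12 = 0.
The clause (q32') is unit, so q32 = 0.
The clause (q33) is unit, so q33 = 1.
The clause (q42') is unit, so q42 = 0.
The clause (q43) is unit, so q43 = 1.
Now (q43') is unsatisfied and unit — conflict.
So q22 must be the other value — set q22 = 0.
The clause (q23) is unit, so q23 = 1.
The clause (q13') is unit, so q13 = 0.
The clause (q33') is unit, so q33 = 0.
The clause (q32) is unit, so q32 = 1.
The clause (q12') is unit, so q12 = 0.
The clause (q42') is unit, so q42 = 0.
The clause (q43) is unit, so q43 = 1.
Now (q43') is unsatisfied and unit — conflict.
Either choice for q22 ends in contradiction.
Either choice for q11 ends in contradiction.
No assignment satisfies every clause.

No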